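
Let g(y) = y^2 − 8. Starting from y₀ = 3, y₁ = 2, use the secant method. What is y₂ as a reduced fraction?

g(3) = 1, g(2) = −4. y₂ = 2 − (−4)·(2 − 3)/((−4) − 1) = 14/5.

14/5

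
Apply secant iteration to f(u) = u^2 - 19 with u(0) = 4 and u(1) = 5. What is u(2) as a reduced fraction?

13/3

f(4) = -3, f(5) = 6. u(2) = 5 - 6·(5 - 4)/(6 - (-3)) = 13/3.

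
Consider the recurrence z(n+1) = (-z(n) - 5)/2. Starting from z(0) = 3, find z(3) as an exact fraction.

z(1) = (-3 - 5)/2 = -4.
z(2) = (-(-4) - 5)/2 = -1/2.
z(3) = (-(-1/2) - 5)/2 = -9/4.

-9/4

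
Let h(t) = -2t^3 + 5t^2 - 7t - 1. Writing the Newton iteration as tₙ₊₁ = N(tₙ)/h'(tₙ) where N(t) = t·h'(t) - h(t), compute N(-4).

h'(t) = -6t^2 + 10t - 7.
N(t) = t·h'(t) - h(t) = t·(-6t^2 + 10t - 7) - (-2t^3 + 5t^2 - 7t - 1) = -4t^3 + 5t^2 + 1.
N(-4) = 337.

337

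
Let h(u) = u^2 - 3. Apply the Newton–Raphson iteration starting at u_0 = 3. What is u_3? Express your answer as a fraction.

h'(u) = 2u.
h(3) = 6, h'(3) = 6, so u_1 = 3 - 6/6 = 2.
h(2) = 1, h'(2) = 4, so u_2 = 2 - 1/4 = 7/4.
h(7/4) = 1/16, h'(7/4) = 7/2, so u_3 = (7/4) - (1/16)/(7/2) = 97/56.

97/56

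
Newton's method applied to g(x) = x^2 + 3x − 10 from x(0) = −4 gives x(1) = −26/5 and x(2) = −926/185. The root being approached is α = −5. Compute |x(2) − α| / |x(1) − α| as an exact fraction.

x(1) − α = −26/5 − (−5) = −26/5 + 5 = −1/5, so |x(1) − α| = 1/5.
x(2) − α = −926/185 − (−5) = −926/185 + 5 = −1/185, so |x(2) − α| = 1/185.
Ratio = (1/185) / (1/5) = 1/37.

1/37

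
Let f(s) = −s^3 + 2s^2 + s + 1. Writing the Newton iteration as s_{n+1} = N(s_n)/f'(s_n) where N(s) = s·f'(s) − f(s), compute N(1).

−1

f'(s) = −3s^2 + 4s + 1.
N(s) = s·f'(s) − f(s) = s·(−3s^2 + 4s + 1) − (−s^3 + 2s^2 + s + 1) = −2s^3 + 2s^2 − 1.
N(1) = −1.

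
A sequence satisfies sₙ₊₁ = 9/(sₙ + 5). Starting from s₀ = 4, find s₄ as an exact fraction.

117/83

s₁ = 9/(4 + 5) = 1.
s₂ = 9/(1 + 5) = 3/2.
s₃ = 9/(3/2 + 5) = 18/13.
s₄ = 9/(18/13 + 5) = 117/83.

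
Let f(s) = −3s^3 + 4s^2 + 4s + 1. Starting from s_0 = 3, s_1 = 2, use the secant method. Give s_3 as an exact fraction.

f(3) = −32, f(2) = 1. s_2 = 2 − 1·(2 − 3)/(1 − (−32)) = 67/33.
f(2) = 1, f(67/33) = 6016/11979. s_3 = (67/33) − (6016/11979)·((67/33) − 2)/((6016/11979) − 1) = 12289/5963.

12289/5963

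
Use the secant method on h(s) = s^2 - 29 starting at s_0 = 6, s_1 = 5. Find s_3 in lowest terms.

307/57

h(6) = 7, h(5) = -4. s_2 = 5 - (-4)·(5 - 6)/((-4) - 7) = 59/11.
h(5) = -4, h(59/11) = -28/121. s_3 = (59/11) - (-28/121)·((59/11) - 5)/((-28/121) - (-4)) = 307/57.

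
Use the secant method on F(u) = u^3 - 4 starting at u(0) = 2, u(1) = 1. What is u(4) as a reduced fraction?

F(2) = 4, F(1) = -3. u(2) = 1 - (-3)·(1 - 2)/((-3) - 4) = 10/7.
F(1) = -3, F(10/7) = -372/343. u(3) = (10/7) - (-372/343)·((10/7) - 1)/((-372/343) - (-3)) = 122/73.
F(10/7) = -372/343, F(122/73) = 259780/389017. u(4) = (122/73) - (259780/389017)·((122/73) - (10/7))/((259780/389017) - (-372/343)) = 744241/471409.

744241/471409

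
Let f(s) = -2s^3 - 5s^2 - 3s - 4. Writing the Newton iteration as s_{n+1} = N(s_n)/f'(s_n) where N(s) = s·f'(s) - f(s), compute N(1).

f'(s) = -6s^2 - 10s - 3.
N(s) = s·f'(s) - f(s) = s·(-6s^2 - 10s - 3) - (-2s^3 - 5s^2 - 3s - 4) = -4s^3 - 5s^2 + 4.
N(1) = -5.

-5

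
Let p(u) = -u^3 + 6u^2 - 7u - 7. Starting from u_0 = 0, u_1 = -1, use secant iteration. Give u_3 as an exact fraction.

p(0) = -7, p(-1) = 7. u_2 = (-1) - 7·((-1) - 0)/(7 - (-7)) = -1/2.
p(-1) = 7, p(-1/2) = -15/8. u_3 = (-1/2) - (-15/8)·((-1/2) - (-1))/((-15/8) - 7) = -43/71.

-43/71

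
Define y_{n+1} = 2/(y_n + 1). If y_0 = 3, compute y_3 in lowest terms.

6/7

y_1 = 2/(3 + 1) = 1/2.
y_2 = 2/(1/2 + 1) = 4/3.
y_3 = 2/(4/3 + 1) = 6/7.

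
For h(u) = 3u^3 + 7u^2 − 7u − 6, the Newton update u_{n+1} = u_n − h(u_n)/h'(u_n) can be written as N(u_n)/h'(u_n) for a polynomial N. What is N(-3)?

h'(u) = 9u^2 + 14u − 7.
N(u) = u·h'(u) − h(u) = u·(9u^2 + 14u − 7) − (3u^3 + 7u^2 − 7u − 6) = 6u^3 + 7u^2 + 6.
N(-3) = −93.

−93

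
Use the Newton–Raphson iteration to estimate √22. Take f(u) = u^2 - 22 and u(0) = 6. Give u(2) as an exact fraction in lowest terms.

1633/348

f'(u) = 2u.
f(6) = 14, f'(6) = 12, so u(1) = 6 - 14/12 = 29/6.
f(29/6) = 49/36, f'(29/6) = 29/3, so u(2) = (29/6) - (49/36)/(29/3) = 1633/348.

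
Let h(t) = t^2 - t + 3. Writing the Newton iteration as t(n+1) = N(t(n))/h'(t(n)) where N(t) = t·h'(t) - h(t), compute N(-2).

1

h'(t) = 2t - 1.
N(t) = t·h'(t) - h(t) = t·(2t - 1) - (t^2 - t + 3) = t^2 - 3.
N(-2) = 1.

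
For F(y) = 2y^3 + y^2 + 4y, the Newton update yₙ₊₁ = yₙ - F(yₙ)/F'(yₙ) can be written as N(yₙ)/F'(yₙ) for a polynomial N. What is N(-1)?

F'(y) = 6y^2 + 2y + 4.
N(y) = y·F'(y) - F(y) = y·(6y^2 + 2y + 4) - (2y^3 + y^2 + 4y) = 4y^3 + y^2.
N(-1) = -3.

-3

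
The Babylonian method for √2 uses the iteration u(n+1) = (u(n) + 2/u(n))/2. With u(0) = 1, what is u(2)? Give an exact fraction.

17/12

u(1) = (1 + 2/1)/2 = 3/2.
u(2) = (3/2 + 2/(3/2))/2 = 17/12.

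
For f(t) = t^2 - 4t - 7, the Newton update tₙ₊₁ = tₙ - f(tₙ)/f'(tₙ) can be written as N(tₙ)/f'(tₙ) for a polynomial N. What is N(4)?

23

f'(t) = 2t - 4.
N(t) = t·f'(t) - f(t) = t·(2t - 4) - (t^2 - 4t - 7) = t^2 + 7.
N(4) = 23.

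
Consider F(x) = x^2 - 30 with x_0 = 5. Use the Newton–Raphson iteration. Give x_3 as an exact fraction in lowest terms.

F'(x) = 2x.
F(5) = -5, F'(5) = 10, so x_1 = 5 - (-5)/10 = 11/2.
F(11/2) = 1/4, F'(11/2) = 11, so x_2 = (11/2) - (1/4)/11 = 241/44.
F(241/44) = 1/1936, F'(241/44) = 241/22, so x_3 = (241/44) - (1/1936)/(241/22) = 116161/21208.

116161/21208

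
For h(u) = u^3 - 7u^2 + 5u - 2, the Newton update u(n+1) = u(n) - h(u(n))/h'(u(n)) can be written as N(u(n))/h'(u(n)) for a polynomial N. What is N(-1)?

-7

h'(u) = 3u^2 - 14u + 5.
N(u) = u·h'(u) - h(u) = u·(3u^2 - 14u + 5) - (u^3 - 7u^2 + 5u - 2) = 2u^3 - 7u^2 + 2.
N(-1) = -7.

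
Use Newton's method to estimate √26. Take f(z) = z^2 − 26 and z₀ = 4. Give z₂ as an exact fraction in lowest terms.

857/168

f'(z) = 2z.
f(4) = −10, f'(4) = 8, so z₁ = 4 − (−10)/8 = 21/4.
f(21/4) = 25/16, f'(21/4) = 21/2, so z₂ = (21/4) − (25/16)/(21/2) = 857/168.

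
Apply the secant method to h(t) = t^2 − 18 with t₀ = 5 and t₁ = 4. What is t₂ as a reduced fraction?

h(5) = 7, h(4) = −2. t₂ = 4 − (−2)·(4 − 5)/((−2) − 7) = 38/9.

38/9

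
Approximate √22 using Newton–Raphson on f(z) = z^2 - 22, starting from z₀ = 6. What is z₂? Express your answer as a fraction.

1633/348

f'(z) = 2z.
f(6) = 14, f'(6) = 12, so z₁ = 6 - 14/12 = 29/6.
f(29/6) = 49/36, f'(29/6) = 29/3, so z₂ = (29/6) - (49/36)/(29/3) = 1633/348.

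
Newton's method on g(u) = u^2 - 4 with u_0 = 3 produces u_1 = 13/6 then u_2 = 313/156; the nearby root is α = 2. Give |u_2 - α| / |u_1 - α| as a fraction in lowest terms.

u_1 - α = 13/6 - 2 = 1/6, so |u_1 - α| = 1/6.
u_2 - α = 313/156 - 2 = 1/156, so |u_2 - α| = 1/156.
Ratio = (1/156) / (1/6) = 1/26.

1/26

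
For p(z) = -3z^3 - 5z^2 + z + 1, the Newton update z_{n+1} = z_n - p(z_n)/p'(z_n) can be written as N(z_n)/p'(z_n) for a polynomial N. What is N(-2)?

p'(z) = -9z^2 - 10z + 1.
N(z) = z·p'(z) - p(z) = z·(-9z^2 - 10z + 1) - (-3z^3 - 5z^2 + z + 1) = -6z^3 - 5z^2 - 1.
N(-2) = 27.

27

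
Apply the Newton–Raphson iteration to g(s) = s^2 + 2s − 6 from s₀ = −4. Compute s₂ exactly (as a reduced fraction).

g'(s) = 2s + 2.
g(−4) = 2, g'(−4) = −6, so s₁ = (−4) − 2/(−6) = −11/3.
g(−11/3) = 1/9, g'(−11/3) = −16/3, so s₂ = (−11/3) − (1/9)/(−16/3) = −175/48.

−175/48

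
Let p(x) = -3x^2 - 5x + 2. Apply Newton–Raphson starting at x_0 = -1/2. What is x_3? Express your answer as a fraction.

p'(x) = -6x - 5.
p(-1/2) = 15/4, p'(-1/2) = -2, so x_1 = (-1/2) - (15/4)/(-2) = 11/8.
p(11/8) = -675/64, p'(11/8) = -53/4, so x_2 = (11/8) - (-675/64)/(-53/4) = 491/848.
p(491/848) = -1366875/719104, p'(491/848) = -3593/424, so x_3 = (491/848) - (-1366875/719104)/(-3593/424) = 2161451/6093728.

2161451/6093728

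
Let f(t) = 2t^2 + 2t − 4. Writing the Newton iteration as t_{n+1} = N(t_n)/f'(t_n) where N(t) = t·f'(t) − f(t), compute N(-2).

12

f'(t) = 4t + 2.
N(t) = t·f'(t) − f(t) = t·(4t + 2) − (2t^2 + 2t − 4) = 2t^2 + 4.
N(-2) = 12.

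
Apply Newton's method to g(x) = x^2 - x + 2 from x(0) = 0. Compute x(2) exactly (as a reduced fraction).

2/3

g'(x) = 2x - 1.
g(0) = 2, g'(0) = -1, so x(1) = 0 - 2/(-1) = 2.
g(2) = 4, g'(2) = 3, so x(2) = 2 - 4/3 = 2/3.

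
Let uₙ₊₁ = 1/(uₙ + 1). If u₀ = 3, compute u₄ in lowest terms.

9/14

u₁ = 1/(3 + 1) = 1/4.
u₂ = 1/(1/4 + 1) = 4/5.
u₃ = 1/(4/5 + 1) = 5/9.
u₄ = 1/(5/9 + 1) = 9/14.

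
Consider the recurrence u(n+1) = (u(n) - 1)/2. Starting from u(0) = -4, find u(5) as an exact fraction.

u(1) = ((-4) - 1)/2 = -5/2.
u(2) = ((-5/2) - 1)/2 = -7/4.
u(3) = ((-7/4) - 1)/2 = -11/8.
u(4) = ((-11/8) - 1)/2 = -19/16.
u(5) = ((-19/16) - 1)/2 = -35/32.

-35/32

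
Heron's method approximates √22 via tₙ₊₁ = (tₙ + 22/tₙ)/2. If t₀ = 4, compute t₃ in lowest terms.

t₁ = (4 + 22/4)/2 = 19/4.
t₂ = (19/4 + 22/(19/4))/2 = 713/152.
t₃ = (713/152 + 22/(713/152))/2 = 1016657/216752.

1016657/216752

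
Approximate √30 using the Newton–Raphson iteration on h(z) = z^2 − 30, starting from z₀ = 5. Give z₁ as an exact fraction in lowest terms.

11/2

h'(z) = 2z.
h(5) = −5, h'(5) = 10, so z₁ = 5 − (−5)/10 = 11/2.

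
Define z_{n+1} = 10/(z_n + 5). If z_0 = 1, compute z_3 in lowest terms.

z_1 = 10/(1 + 5) = 5/3.
z_2 = 10/(5/3 + 5) = 3/2.
z_3 = 10/(3/2 + 5) = 20/13.

20/13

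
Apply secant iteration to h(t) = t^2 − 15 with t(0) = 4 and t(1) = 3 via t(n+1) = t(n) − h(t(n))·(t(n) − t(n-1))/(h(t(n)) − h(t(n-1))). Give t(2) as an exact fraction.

27/7

h(4) = 1, h(3) = −6. t(2) = 3 − (−6)·(3 − 4)/((−6) − 1) = 27/7.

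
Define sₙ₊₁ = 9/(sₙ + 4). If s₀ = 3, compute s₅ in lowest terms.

s₁ = 9/(3 + 4) = 9/7.
s₂ = 9/(9/7 + 4) = 63/37.
s₃ = 9/(63/37 + 4) = 333/211.
s₄ = 9/(333/211 + 4) = 1899/1177.
s₅ = 9/(1899/1177 + 4) = 10593/6607.

10593/6607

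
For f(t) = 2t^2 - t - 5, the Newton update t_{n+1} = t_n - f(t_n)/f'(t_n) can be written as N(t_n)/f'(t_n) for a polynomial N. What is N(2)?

f'(t) = 4t - 1.
N(t) = t·f'(t) - f(t) = t·(4t - 1) - (2t^2 - t - 5) = 2t^2 + 5.
N(2) = 13.

13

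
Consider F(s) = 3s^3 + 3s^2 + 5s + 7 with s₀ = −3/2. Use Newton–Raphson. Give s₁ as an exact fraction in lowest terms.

F'(s) = 9s^2 + 6s + 5.
F(−3/2) = −31/8, F'(−3/2) = 65/4, so s₁ = (−3/2) − (−31/8)/(65/4) = −82/65.

−82/65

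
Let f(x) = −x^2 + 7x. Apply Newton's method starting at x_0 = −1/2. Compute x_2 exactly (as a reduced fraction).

−1/7232

f'(x) = −2x + 7.
f(−1/2) = −15/4, f'(−1/2) = 8, so x_1 = (−1/2) − (−15/4)/8 = −1/32.
f(−1/32) = −225/1024, f'(−1/32) = 113/16, so x_2 = (−1/32) − (−225/1024)/(113/16) = −1/7232.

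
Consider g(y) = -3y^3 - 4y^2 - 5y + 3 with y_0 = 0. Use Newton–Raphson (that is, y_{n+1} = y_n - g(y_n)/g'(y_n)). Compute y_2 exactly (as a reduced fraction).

g'(y) = -9y^2 - 8y - 5.
g(0) = 3, g'(0) = -5, so y_1 = 0 - 3/(-5) = 3/5.
g(3/5) = -261/125, g'(3/5) = -326/25, so y_2 = (3/5) - (-261/125)/(-326/25) = 717/1630.

717/1630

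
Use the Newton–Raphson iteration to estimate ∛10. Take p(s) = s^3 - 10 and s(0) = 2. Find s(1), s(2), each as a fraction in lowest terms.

p'(s) = 3s^2.
p(2) = -2, p'(2) = 12, so s(1) = 2 - (-2)/12 = 13/6.
p(13/6) = 37/216, p'(13/6) = 169/12, so s(2) = (13/6) - (37/216)/(169/12) = 3277/1521.

s(1) = 13/6, s(2) = 3277/1521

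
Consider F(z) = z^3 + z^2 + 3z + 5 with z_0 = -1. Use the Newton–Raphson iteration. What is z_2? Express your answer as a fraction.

F'(z) = 3z^2 + 2z + 3.
F(-1) = 2, F'(-1) = 4, so z_1 = (-1) - 2/4 = -3/2.
F(-3/2) = -5/8, F'(-3/2) = 27/4, so z_2 = (-3/2) - (-5/8)/(27/4) = -38/27.

-38/27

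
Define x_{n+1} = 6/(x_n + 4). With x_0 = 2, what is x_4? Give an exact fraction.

x_1 = 6/(2 + 4) = 1.
x_2 = 6/(1 + 4) = 6/5.
x_3 = 6/(6/5 + 4) = 15/13.
x_4 = 6/(15/13 + 4) = 78/67.

78/67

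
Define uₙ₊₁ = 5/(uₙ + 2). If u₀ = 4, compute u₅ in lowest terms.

u₁ = 5/(4 + 2) = 5/6.
u₂ = 5/(5/6 + 2) = 30/17.
u₃ = 5/(30/17 + 2) = 85/64.
u₄ = 5/(85/64 + 2) = 320/213.
u₅ = 5/(320/213 + 2) = 1065/746.

1065/746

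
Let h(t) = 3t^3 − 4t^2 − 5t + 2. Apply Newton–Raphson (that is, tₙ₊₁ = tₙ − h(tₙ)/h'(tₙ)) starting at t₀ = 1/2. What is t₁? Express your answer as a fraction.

1/3

h'(t) = 9t^2 − 8t − 5.
h(1/2) = −9/8, h'(1/2) = −27/4, so t₁ = (1/2) − (−9/8)/(−27/4) = 1/3.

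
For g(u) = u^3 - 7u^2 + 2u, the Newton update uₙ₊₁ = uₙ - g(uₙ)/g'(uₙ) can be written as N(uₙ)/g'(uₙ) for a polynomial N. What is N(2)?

-12

g'(u) = 3u^2 - 14u + 2.
N(u) = u·g'(u) - g(u) = u·(3u^2 - 14u + 2) - (u^3 - 7u^2 + 2u) = 2u^3 - 7u^2.
N(2) = -12.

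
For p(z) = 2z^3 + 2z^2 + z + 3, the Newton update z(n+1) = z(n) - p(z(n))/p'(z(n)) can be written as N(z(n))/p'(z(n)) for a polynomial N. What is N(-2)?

p'(z) = 6z^2 + 4z + 1.
N(z) = z·p'(z) - p(z) = z·(6z^2 + 4z + 1) - (2z^3 + 2z^2 + z + 3) = 4z^3 + 2z^2 - 3.
N(-2) = -27.

-27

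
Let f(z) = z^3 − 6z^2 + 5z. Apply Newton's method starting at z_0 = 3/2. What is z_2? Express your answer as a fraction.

17496/17425

f'(z) = 3z^2 − 12z + 5.
f(3/2) = −21/8, f'(3/2) = −25/4, so z_1 = (3/2) − (−21/8)/(−25/4) = 27/25.
f(27/25) = −5292/15625, f'(27/25) = −2788/625, so z_2 = (27/25) − (−5292/15625)/(−2788/625) = 17496/17425.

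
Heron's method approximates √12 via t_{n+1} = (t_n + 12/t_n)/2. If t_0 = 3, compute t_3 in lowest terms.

18817/5432

t_1 = (3 + 12/3)/2 = 7/2.
t_2 = (7/2 + 12/(7/2))/2 = 97/28.
t_3 = (97/28 + 12/(97/28))/2 = 18817/5432.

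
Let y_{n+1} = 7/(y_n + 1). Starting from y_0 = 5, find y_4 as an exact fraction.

y_1 = 7/(5 + 1) = 7/6.
y_2 = 7/(7/6 + 1) = 42/13.
y_3 = 7/(42/13 + 1) = 91/55.
y_4 = 7/(91/55 + 1) = 385/146.

385/146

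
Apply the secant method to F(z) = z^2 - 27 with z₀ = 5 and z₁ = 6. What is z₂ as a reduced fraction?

57/11

F(5) = -2, F(6) = 9. z₂ = 6 - 9·(6 - 5)/(9 - (-2)) = 57/11.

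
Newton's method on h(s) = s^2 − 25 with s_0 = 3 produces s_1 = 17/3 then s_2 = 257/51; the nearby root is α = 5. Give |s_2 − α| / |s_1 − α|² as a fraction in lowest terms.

3/34

s_1 − α = 17/3 − 5 = 2/3, so |s_1 − α| = 2/3.
s_2 − α = 257/51 − 5 = 2/51, so |s_2 − α| = 2/51.
|s_1 − α|² = 4/9.
Ratio = (2/51) / (4/9) = 3/34.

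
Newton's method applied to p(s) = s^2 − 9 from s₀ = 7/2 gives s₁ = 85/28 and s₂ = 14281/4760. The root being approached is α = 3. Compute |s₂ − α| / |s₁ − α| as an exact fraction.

1/170

s₁ − α = 85/28 − 3 = 1/28, so |s₁ − α| = 1/28.
s₂ − α = 14281/4760 − 3 = 1/4760, so |s₂ − α| = 1/4760.
Ratio = (1/4760) / (1/28) = 1/170.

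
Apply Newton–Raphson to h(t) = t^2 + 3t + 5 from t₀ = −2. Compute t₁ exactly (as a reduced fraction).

h'(t) = 2t + 3.
h(−2) = 3, h'(−2) = −1, so t₁ = (−2) − 3/(−1) = 1.

1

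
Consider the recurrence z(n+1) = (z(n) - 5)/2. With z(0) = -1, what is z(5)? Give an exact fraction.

-39/8

z(1) = ((-1) - 5)/2 = -3.
z(2) = ((-3) - 5)/2 = -4.
z(3) = ((-4) - 5)/2 = -9/2.
z(4) = ((-9/2) - 5)/2 = -19/4.
z(5) = ((-19/4) - 5)/2 = -39/8.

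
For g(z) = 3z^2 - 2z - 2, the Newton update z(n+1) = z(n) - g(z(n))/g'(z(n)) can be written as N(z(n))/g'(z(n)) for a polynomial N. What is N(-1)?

g'(z) = 6z - 2.
N(z) = z·g'(z) - g(z) = z·(6z - 2) - (3z^2 - 2z - 2) = 3z^2 + 2.
N(-1) = 5.

5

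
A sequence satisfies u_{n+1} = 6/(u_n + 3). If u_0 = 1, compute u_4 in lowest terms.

26/19

u_1 = 6/(1 + 3) = 3/2.
u_2 = 6/(3/2 + 3) = 4/3.
u_3 = 6/(4/3 + 3) = 18/13.
u_4 = 6/(18/13 + 3) = 26/19.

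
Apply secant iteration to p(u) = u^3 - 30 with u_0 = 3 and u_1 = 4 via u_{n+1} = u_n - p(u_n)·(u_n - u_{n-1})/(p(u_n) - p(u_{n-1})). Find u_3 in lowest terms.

80271/25886

p(3) = -3, p(4) = 34. u_2 = 4 - 34·(4 - 3)/(34 - (-3)) = 114/37.
p(4) = 34, p(114/37) = -38046/50653. u_3 = (114/37) - (-38046/50653)·((114/37) - 4)/((-38046/50653) - 34) = 80271/25886.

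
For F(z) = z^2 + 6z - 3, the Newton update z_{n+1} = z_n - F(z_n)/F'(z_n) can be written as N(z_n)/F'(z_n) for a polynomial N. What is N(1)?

F'(z) = 2z + 6.
N(z) = z·F'(z) - F(z) = z·(2z + 6) - (z^2 + 6z - 3) = z^2 + 3.
N(1) = 4.

4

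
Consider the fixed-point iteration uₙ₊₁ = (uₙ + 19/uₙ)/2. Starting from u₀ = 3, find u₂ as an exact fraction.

367/84

u₁ = (3 + 19/3)/2 = 14/3.
u₂ = (14/3 + 19/(14/3))/2 = 367/84.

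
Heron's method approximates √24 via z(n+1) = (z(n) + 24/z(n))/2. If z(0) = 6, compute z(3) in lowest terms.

z(1) = (6 + 24/6)/2 = 5.
z(2) = (5 + 24/5)/2 = 49/10.
z(3) = (49/10 + 24/(49/10))/2 = 4801/980.

4801/980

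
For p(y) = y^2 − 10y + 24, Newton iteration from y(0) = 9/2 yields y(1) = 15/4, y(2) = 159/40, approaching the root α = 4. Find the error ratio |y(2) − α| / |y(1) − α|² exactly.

2/5

y(1) − α = 15/4 − 4 = −1/4, so |y(1) − α| = 1/4.
y(2) − α = 159/40 − 4 = −1/40, so |y(2) − α| = 1/40.
|y(1) − α|² = 1/16.
Ratio = (1/40) / (1/16) = 2/5.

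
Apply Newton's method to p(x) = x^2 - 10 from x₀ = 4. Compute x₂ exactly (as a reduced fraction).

329/104

p'(x) = 2x.
p(4) = 6, p'(4) = 8, so x₁ = 4 - 6/8 = 13/4.
p(13/4) = 9/16, p'(13/4) = 13/2, so x₂ = (13/4) - (9/16)/(13/2) = 329/104.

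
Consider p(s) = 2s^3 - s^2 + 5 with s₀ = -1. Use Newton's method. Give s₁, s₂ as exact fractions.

s₁ = -5/4, s₂ = -23/19

p'(s) = 6s^2 - 2s.
p(-1) = 2, p'(-1) = 8, so s₁ = (-1) - 2/8 = -5/4.
p(-5/4) = -15/32, p'(-5/4) = 95/8, so s₂ = (-5/4) - (-15/32)/(95/8) = -23/19.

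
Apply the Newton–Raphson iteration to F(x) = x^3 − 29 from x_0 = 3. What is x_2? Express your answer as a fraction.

1714381/558009

F'(x) = 3x^2.
F(3) = −2, F'(3) = 27, so x_1 = 3 − (−2)/27 = 83/27.
F(83/27) = 980/19683, F'(83/27) = 6889/243, so x_2 = (83/27) − (980/19683)/(6889/243) = 1714381/558009.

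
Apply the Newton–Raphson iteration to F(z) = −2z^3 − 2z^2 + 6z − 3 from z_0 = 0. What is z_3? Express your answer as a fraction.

F'(z) = −6z^2 − 4z + 6.
F(0) = −3, F'(0) = 6, so z_1 = 0 − (−3)/6 = 1/2.
F(1/2) = −3/4, F'(1/2) = 5/2, so z_2 = (1/2) − (−3/4)/(5/2) = 4/5.
F(4/5) = −63/125, F'(4/5) = −26/25, so z_3 = (4/5) − (−63/125)/(−26/25) = 41/130.

41/130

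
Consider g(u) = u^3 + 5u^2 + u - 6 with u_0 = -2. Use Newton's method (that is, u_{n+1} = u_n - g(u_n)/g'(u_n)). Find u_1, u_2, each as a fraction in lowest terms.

g'(u) = 3u^2 + 10u + 1.
g(-2) = 4, g'(-2) = -7, so u_1 = (-2) - 4/(-7) = -10/7.
g(-10/7) = -48/343, g'(-10/7) = -351/49, so u_2 = (-10/7) - (-48/343)/(-351/49) = -1186/819.

u_1 = -10/7, u_2 = -1186/819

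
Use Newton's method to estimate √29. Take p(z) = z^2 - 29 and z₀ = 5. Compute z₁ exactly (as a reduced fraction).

27/5

p'(z) = 2z.
p(5) = -4, p'(5) = 10, so z₁ = 5 - (-4)/10 = 27/5.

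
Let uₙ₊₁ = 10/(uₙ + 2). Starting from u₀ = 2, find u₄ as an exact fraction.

u₁ = 10/(2 + 2) = 5/2.
u₂ = 10/(5/2 + 2) = 20/9.
u₃ = 10/(20/9 + 2) = 45/19.
u₄ = 10/(45/19 + 2) = 190/83.

190/83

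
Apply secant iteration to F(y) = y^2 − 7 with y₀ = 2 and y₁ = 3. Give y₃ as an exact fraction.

F(2) = −3, F(3) = 2. y₂ = 3 − 2·(3 − 2)/(2 − (−3)) = 13/5.
F(3) = 2, F(13/5) = −6/25. y₃ = (13/5) − (−6/25)·((13/5) − 3)/((−6/25) − 2) = 37/14.

37/14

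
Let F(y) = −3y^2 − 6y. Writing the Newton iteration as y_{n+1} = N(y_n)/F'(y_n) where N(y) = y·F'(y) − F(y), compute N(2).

F'(y) = −6y − 6.
N(y) = y·F'(y) − F(y) = y·(−6y − 6) − (−3y^2 − 6y) = −3y^2.
N(2) = −12.

−12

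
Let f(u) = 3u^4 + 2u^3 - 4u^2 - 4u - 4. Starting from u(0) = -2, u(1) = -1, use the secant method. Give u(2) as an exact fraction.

f(-2) = 20, f(-1) = -3. u(2) = (-1) - (-3)·((-1) - (-2))/((-3) - 20) = -26/23.

-26/23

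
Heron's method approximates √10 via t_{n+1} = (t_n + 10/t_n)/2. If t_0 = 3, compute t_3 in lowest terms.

t_1 = (3 + 10/3)/2 = 19/6.
t_2 = (19/6 + 10/(19/6))/2 = 721/228.
t_3 = (721/228 + 10/(721/228))/2 = 1039681/328776.

1039681/328776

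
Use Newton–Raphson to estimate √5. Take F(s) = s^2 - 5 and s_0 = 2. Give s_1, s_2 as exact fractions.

F'(s) = 2s.
F(2) = -1, F'(2) = 4, so s_1 = 2 - (-1)/4 = 9/4.
F(9/4) = 1/16, F'(9/4) = 9/2, so s_2 = (9/4) - (1/16)/(9/2) = 161/72.

s_1 = 9/4, s_2 = 161/72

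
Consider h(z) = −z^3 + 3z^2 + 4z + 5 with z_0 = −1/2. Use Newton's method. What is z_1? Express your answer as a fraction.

−16

h'(z) = −3z^2 + 6z + 4.
h(−1/2) = 31/8, h'(−1/2) = 1/4, so z_1 = (−1/2) − (31/8)/(1/4) = −16.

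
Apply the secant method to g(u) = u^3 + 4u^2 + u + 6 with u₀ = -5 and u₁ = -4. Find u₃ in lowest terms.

g(-5) = -24, g(-4) = 2. u₂ = (-4) - 2·((-4) - (-5))/(2 - (-24)) = -53/13.
g(-4) = 2, g(-53/13) = 1416/2197. u₃ = (-53/13) - (1416/2197)·((-53/13) - (-4))/((1416/2197) - 2) = -6125/1489.

-6125/1489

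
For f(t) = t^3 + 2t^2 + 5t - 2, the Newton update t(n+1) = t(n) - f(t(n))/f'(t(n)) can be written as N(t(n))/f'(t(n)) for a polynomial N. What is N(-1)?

2

f'(t) = 3t^2 + 4t + 5.
N(t) = t·f'(t) - f(t) = t·(3t^2 + 4t + 5) - (t^3 + 2t^2 + 5t - 2) = 2t^3 + 2t^2 + 2.
N(-1) = 2.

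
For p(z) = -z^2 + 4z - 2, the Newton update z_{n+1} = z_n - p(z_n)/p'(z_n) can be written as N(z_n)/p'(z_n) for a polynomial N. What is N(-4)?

-14

p'(z) = -2z + 4.
N(z) = z·p'(z) - p(z) = z·(-2z + 4) - (-z^2 + 4z - 2) = -z^2 + 2.
N(-4) = -14.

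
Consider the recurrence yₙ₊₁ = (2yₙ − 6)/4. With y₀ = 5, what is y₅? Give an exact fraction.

y₁ = (2·5 − 6)/4 = 1.
y₂ = (2·1 − 6)/4 = −1.
y₃ = (2·(−1) − 6)/4 = −2.
y₄ = (2·(−2) − 6)/4 = −5/2.
y₅ = (2·(−5/2) − 6)/4 = −11/4.

−11/4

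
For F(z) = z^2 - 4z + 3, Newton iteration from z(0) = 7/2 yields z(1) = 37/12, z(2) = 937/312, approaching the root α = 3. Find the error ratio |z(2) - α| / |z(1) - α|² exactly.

z(1) - α = 37/12 - 3 = 1/12, so |z(1) - α| = 1/12.
z(2) - α = 937/312 - 3 = 1/312, so |z(2) - α| = 1/312.
|z(1) - α|² = 1/144.
Ratio = (1/312) / (1/144) = 6/13.

6/13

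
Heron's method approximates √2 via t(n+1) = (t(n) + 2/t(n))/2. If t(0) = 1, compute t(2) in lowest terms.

t(1) = (1 + 2/1)/2 = 3/2.
t(2) = (3/2 + 2/(3/2))/2 = 17/12.

17/12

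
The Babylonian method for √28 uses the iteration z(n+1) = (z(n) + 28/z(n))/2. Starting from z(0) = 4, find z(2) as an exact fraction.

233/44

z(1) = (4 + 28/4)/2 = 11/2.
z(2) = (11/2 + 28/(11/2))/2 = 233/44.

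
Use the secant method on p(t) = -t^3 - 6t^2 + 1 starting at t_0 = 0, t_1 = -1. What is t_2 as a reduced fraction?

-1/5

p(0) = 1, p(-1) = -4. t_2 = (-1) - (-4)·((-1) - 0)/((-4) - 1) = -1/5.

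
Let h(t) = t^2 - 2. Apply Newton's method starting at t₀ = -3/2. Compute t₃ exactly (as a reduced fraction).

-665857/470832

h'(t) = 2t.
h(-3/2) = 1/4, h'(-3/2) = -3, so t₁ = (-3/2) - (1/4)/(-3) = -17/12.
h(-17/12) = 1/144, h'(-17/12) = -17/6, so t₂ = (-17/12) - (1/144)/(-17/6) = -577/408.
h(-577/408) = 1/166464, h'(-577/408) = -577/204, so t₃ = (-577/408) - (1/166464)/(-577/204) = -665857/470832.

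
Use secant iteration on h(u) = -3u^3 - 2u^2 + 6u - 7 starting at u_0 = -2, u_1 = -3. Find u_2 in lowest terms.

-85/41

h(-2) = -3, h(-3) = 38. u_2 = (-3) - 38·((-3) - (-2))/(38 - (-3)) = -85/41.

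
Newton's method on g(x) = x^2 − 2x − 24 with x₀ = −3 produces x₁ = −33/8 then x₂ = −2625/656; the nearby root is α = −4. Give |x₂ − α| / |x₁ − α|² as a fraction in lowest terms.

x₁ − α = −33/8 − (−4) = −33/8 + 4 = −1/8, so |x₁ − α| = 1/8.
x₂ − α = −2625/656 − (−4) = −2625/656 + 4 = −1/656, so |x₂ − α| = 1/656.
|x₁ − α|² = 1/64.
Ratio = (1/656) / (1/64) = 4/41.

4/41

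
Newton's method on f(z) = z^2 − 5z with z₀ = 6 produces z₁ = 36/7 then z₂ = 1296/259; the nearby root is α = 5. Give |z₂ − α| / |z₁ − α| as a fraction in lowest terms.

1/37

z₁ − α = 36/7 − 5 = 1/7, so |z₁ − α| = 1/7.
z₂ − α = 1296/259 − 5 = 1/259, so |z₂ − α| = 1/259.
Ratio = (1/259) / (1/7) = 1/37.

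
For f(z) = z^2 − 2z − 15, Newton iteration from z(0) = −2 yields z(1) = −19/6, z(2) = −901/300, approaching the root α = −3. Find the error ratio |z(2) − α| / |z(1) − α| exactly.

z(1) − α = −19/6 − (−3) = −19/6 + 3 = −1/6, so |z(1) − α| = 1/6.
z(2) − α = −901/300 − (−3) = −901/300 + 3 = −1/300, so |z(2) − α| = 1/300.
Ratio = (1/300) / (1/6) = 1/50.

1/50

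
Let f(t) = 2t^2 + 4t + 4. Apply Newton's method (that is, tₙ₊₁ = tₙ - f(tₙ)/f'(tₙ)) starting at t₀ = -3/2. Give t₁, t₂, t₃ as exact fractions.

t₁ = -1/4, t₂ = -31/24, t₃ = 191/336

f'(t) = 4t + 4.
f(-3/2) = 5/2, f'(-3/2) = -2, so t₁ = (-3/2) - (5/2)/(-2) = -1/4.
f(-1/4) = 25/8, f'(-1/4) = 3, so t₂ = (-1/4) - (25/8)/3 = -31/24.
f(-31/24) = 625/288, f'(-31/24) = -7/6, so t₃ = (-31/24) - (625/288)/(-7/6) = 191/336.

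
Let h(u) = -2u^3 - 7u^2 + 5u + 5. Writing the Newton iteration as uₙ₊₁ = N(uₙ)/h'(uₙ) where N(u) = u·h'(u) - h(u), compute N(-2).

h'(u) = -6u^2 - 14u + 5.
N(u) = u·h'(u) - h(u) = u·(-6u^2 - 14u + 5) - (-2u^3 - 7u^2 + 5u + 5) = -4u^3 - 7u^2 - 5.
N(-2) = -1.

-1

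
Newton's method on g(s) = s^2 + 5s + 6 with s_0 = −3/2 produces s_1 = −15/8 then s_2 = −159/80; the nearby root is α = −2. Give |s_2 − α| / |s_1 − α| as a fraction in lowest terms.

1/10

s_1 − α = −15/8 − (−2) = −15/8 + 2 = 1/8, so |s_1 − α| = 1/8.
s_2 − α = −159/80 − (−2) = −159/80 + 2 = 1/80, so |s_2 − α| = 1/80.
Ratio = (1/80) / (1/8) = 1/10.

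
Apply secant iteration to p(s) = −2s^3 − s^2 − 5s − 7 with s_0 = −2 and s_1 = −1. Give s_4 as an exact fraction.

−20957927/18971623

p(−2) = 15, p(−1) = −1. s_2 = (−1) − (−1)·((−1) − (−2))/((−1) − 15) = −17/16.
p(−1) = −1, p(−17/16) = −855/2048. s_3 = (−17/16) − (−855/2048)·((−17/16) − (−1))/((−855/2048) − (−1)) = −1321/1193.
p(−17/16) = −855/2048, p(−1321/1193) = 43571655/1697936057. s_4 = (−1321/1193) − (43571655/1697936057)·((−1321/1193) − (−17/16))/((43571655/1697936057) − (−855/2048)) = −20957927/18971623.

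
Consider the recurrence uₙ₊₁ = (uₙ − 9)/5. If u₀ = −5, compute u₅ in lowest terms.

−7034/3125

u₁ = ((−5) − 9)/5 = −14/5.
u₂ = ((−14/5) − 9)/5 = −59/25.
u₃ = ((−59/25) − 9)/5 = −284/125.
u₄ = ((−284/125) − 9)/5 = −1409/625.
u₅ = ((−1409/625) − 9)/5 = −7034/3125.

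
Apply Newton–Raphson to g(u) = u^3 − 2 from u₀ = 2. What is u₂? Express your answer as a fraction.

g'(u) = 3u^2.
g(2) = 6, g'(2) = 12, so u₁ = 2 − 6/12 = 3/2.
g(3/2) = 11/8, g'(3/2) = 27/4, so u₂ = (3/2) − (11/8)/(27/4) = 35/27.

35/27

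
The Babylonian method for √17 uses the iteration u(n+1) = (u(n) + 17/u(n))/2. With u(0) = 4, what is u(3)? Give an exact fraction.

u(1) = (4 + 17/4)/2 = 33/8.
u(2) = (33/8 + 17/(33/8))/2 = 2177/528.
u(3) = (2177/528 + 17/(2177/528))/2 = 9478657/2298912.

9478657/2298912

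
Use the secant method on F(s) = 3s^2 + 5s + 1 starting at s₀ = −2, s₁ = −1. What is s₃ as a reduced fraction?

−11/7

F(−2) = 3, F(−1) = −1. s₂ = (−1) − (−1)·((−1) − (−2))/((−1) − 3) = −5/4.
F(−1) = −1, F(−5/4) = −9/16. s₃ = (−5/4) − (−9/16)·((−5/4) − (−1))/((−9/16) − (−1)) = −11/7.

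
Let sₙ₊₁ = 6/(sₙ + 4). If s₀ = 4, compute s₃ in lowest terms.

s₁ = 6/(4 + 4) = 3/4.
s₂ = 6/(3/4 + 4) = 24/19.
s₃ = 6/(24/19 + 4) = 57/50.

57/50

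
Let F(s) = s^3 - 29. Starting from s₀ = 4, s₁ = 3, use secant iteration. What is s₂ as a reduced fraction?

F(4) = 35, F(3) = -2. s₂ = 3 - (-2)·(3 - 4)/((-2) - 35) = 113/37.

113/37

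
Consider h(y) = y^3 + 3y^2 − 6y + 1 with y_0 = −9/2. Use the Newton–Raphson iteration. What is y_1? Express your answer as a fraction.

−490/111

h'(y) = 3y^2 + 6y − 6.
h(−9/2) = −19/8, h'(−9/2) = 111/4, so y_1 = (−9/2) − (−19/8)/(111/4) = −490/111.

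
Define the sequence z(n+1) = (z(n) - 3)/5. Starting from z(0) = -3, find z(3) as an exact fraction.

z(1) = ((-3) - 3)/5 = -6/5.
z(2) = ((-6/5) - 3)/5 = -21/25.
z(3) = ((-21/25) - 3)/5 = -96/125.

-96/125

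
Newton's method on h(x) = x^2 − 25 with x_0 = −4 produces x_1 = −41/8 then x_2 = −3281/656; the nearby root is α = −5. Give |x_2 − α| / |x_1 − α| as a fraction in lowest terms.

1/82

x_1 − α = −41/8 − (−5) = −41/8 + 5 = −1/8, so |x_1 − α| = 1/8.
x_2 − α = −3281/656 − (−5) = −3281/656 + 5 = −1/656, so |x_2 − α| = 1/656.
Ratio = (1/656) / (1/8) = 1/82.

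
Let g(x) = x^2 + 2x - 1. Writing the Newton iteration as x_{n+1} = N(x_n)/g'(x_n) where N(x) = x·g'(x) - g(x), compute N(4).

17

g'(x) = 2x + 2.
N(x) = x·g'(x) - g(x) = x·(2x + 2) - (x^2 + 2x - 1) = x^2 + 1.
N(4) = 17.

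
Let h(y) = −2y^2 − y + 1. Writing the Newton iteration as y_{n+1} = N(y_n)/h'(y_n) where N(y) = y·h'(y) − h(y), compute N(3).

−19

h'(y) = −4y − 1.
N(y) = y·h'(y) − h(y) = y·(−4y − 1) − (−2y^2 − y + 1) = −2y^2 − 1.
N(3) = −19.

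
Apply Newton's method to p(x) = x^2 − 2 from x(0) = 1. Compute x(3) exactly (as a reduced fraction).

p'(x) = 2x.
p(1) = −1, p'(1) = 2, so x(1) = 1 − (−1)/2 = 3/2.
p(3/2) = 1/4, p'(3/2) = 3, so x(2) = (3/2) − (1/4)/3 = 17/12.
p(17/12) = 1/144, p'(17/12) = 17/6, so x(3) = (17/12) − (1/144)/(17/6) = 577/408.

577/408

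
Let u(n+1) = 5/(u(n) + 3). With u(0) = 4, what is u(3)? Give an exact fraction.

130/113

u(1) = 5/(4 + 3) = 5/7.
u(2) = 5/(5/7 + 3) = 35/26.
u(3) = 5/(35/26 + 3) = 130/113.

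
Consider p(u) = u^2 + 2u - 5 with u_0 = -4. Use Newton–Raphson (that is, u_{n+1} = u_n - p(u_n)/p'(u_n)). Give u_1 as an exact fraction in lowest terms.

-7/2

p'(u) = 2u + 2.
p(-4) = 3, p'(-4) = -6, so u_1 = (-4) - 3/(-6) = -7/2.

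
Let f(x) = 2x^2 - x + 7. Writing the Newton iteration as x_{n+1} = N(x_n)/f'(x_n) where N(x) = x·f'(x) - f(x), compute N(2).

1

f'(x) = 4x - 1.
N(x) = x·f'(x) - f(x) = x·(4x - 1) - (2x^2 - x + 7) = 2x^2 - 7.
N(2) = 1.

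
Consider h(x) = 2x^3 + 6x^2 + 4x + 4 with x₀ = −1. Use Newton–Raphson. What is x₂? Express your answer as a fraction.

h'(x) = 6x^2 + 12x + 4.
h(−1) = 4, h'(−1) = −2, so x₁ = (−1) − 4/(−2) = 1.
h(1) = 16, h'(1) = 22, so x₂ = 1 − 16/22 = 3/11.

3/11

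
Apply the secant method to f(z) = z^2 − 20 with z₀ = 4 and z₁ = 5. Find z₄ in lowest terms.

1525/341

f(4) = −4, f(5) = 5. z₂ = 5 − 5·(5 − 4)/(5 − (−4)) = 40/9.
f(5) = 5, f(40/9) = −20/81. z₃ = (40/9) − (−20/81)·((40/9) − 5)/((−20/81) − 5) = 76/17.
f(40/9) = −20/81, f(76/17) = −4/289. z₄ = (76/17) − (−4/289)·((76/17) − (40/9))/((−4/289) − (−20/81)) = 1525/341.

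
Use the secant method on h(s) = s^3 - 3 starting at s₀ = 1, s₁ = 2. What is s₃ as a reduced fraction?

561/403

h(1) = -2, h(2) = 5. s₂ = 2 - 5·(2 - 1)/(5 - (-2)) = 9/7.
h(2) = 5, h(9/7) = -300/343. s₃ = (9/7) - (-300/343)·((9/7) - 2)/((-300/343) - 5) = 561/403.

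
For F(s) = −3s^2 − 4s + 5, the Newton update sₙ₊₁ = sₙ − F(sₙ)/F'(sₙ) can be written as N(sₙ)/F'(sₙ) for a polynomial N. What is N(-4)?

F'(s) = −6s − 4.
N(s) = s·F'(s) − F(s) = s·(−6s − 4) − (−3s^2 − 4s + 5) = −3s^2 − 5.
N(-4) = −53.

−53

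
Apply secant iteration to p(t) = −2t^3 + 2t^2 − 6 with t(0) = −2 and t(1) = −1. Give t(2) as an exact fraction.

p(−2) = 18, p(−1) = −2. t(2) = (−1) − (−2)·((−1) − (−2))/((−2) − 18) = −11/10.

−11/10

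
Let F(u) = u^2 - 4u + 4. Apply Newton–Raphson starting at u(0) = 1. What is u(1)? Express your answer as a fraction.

3/2

F'(u) = 2u - 4.
F(1) = 1, F'(1) = -2, so u(1) = 1 - 1/(-2) = 3/2.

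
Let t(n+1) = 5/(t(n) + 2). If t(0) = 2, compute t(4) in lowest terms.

t(1) = 5/(2 + 2) = 5/4.
t(2) = 5/(5/4 + 2) = 20/13.
t(3) = 5/(20/13 + 2) = 65/46.
t(4) = 5/(65/46 + 2) = 230/157.

230/157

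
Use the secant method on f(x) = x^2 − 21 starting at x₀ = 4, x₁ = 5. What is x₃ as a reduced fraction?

197/43

f(4) = −5, f(5) = 4. x₂ = 5 − 4·(5 − 4)/(4 − (−5)) = 41/9.
f(5) = 4, f(41/9) = −20/81. x₃ = (41/9) − (−20/81)·((41/9) − 5)/((−20/81) − 4) = 197/43.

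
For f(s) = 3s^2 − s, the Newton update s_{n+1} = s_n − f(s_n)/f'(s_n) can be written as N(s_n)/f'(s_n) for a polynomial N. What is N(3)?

27

f'(s) = 6s − 1.
N(s) = s·f'(s) − f(s) = s·(6s − 1) − (3s^2 − s) = 3s^2.
N(3) = 27.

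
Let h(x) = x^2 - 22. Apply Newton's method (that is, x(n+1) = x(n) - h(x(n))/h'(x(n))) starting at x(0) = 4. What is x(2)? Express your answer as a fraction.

h'(x) = 2x.
h(4) = -6, h'(4) = 8, so x(1) = 4 - (-6)/8 = 19/4.
h(19/4) = 9/16, h'(19/4) = 19/2, so x(2) = (19/4) - (9/16)/(19/2) = 713/152.

713/152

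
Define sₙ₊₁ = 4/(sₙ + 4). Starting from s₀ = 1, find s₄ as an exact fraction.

29/35

s₁ = 4/(1 + 4) = 4/5.
s₂ = 4/(4/5 + 4) = 5/6.
s₃ = 4/(5/6 + 4) = 24/29.
s₄ = 4/(24/29 + 4) = 29/35.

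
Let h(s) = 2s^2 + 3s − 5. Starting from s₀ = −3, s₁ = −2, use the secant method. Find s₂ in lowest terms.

h(−3) = 4, h(−2) = −3. s₂ = (−2) − (−3)·((−2) − (−3))/((−3) − 4) = −17/7.

−17/7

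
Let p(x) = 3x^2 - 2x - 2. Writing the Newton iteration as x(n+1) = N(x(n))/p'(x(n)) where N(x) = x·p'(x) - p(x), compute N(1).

5

p'(x) = 6x - 2.
N(x) = x·p'(x) - p(x) = x·(6x - 2) - (3x^2 - 2x - 2) = 3x^2 + 2.
N(1) = 5.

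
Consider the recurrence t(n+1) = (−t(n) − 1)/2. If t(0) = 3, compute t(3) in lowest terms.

−3/4

t(1) = (−3 − 1)/2 = −2.
t(2) = (−(−2) − 1)/2 = 1/2.
t(3) = (−(1/2) − 1)/2 = −3/4.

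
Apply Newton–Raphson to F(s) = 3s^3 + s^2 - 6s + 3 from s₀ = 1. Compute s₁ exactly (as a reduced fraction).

F'(s) = 9s^2 + 2s - 6.
F(1) = 1, F'(1) = 5, so s₁ = 1 - 1/5 = 4/5.

4/5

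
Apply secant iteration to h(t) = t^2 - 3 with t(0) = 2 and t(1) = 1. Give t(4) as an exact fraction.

71/41

h(2) = 1, h(1) = -2. t(2) = 1 - (-2)·(1 - 2)/((-2) - 1) = 5/3.
h(1) = -2, h(5/3) = -2/9. t(3) = (5/3) - (-2/9)·((5/3) - 1)/((-2/9) - (-2)) = 7/4.
h(5/3) = -2/9, h(7/4) = 1/16. t(4) = (7/4) - (1/16)·((7/4) - (5/3))/((1/16) - (-2/9)) = 71/41.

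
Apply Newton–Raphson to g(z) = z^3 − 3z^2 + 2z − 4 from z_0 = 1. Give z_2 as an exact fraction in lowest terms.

g'(z) = 3z^2 − 6z + 2.
g(1) = −4, g'(1) = −1, so z_1 = 1 − (−4)/(−1) = −3.
g(−3) = −64, g'(−3) = 47, so z_2 = (−3) − (−64)/47 = −77/47.

−77/47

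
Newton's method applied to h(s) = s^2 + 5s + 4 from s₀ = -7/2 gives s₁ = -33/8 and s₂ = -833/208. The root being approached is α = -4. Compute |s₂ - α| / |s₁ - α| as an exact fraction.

s₁ - α = -33/8 - (-4) = -33/8 + 4 = -1/8, so |s₁ - α| = 1/8.
s₂ - α = -833/208 - (-4) = -833/208 + 4 = -1/208, so |s₂ - α| = 1/208.
Ratio = (1/208) / (1/8) = 1/26.

1/26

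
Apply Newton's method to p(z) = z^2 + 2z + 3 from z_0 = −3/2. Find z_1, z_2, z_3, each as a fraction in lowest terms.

z_1 = 3/4, z_2 = −39/56, z_3 = −7887/1904

p'(z) = 2z + 2.
p(−3/2) = 9/4, p'(−3/2) = −1, so z_1 = (−3/2) − (9/4)/(−1) = 3/4.
p(3/4) = 81/16, p'(3/4) = 7/2, so z_2 = (3/4) − (81/16)/(7/2) = −39/56.
p(−39/56) = 6561/3136, p'(−39/56) = 17/28, so z_3 = (−39/56) − (6561/3136)/(17/28) = −7887/1904.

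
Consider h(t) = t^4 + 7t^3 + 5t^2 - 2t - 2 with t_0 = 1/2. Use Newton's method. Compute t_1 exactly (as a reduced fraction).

h'(t) = 4t^3 + 21t^2 + 10t - 2.
h(1/2) = -13/16, h'(1/2) = 35/4, so t_1 = (1/2) - (-13/16)/(35/4) = 83/140.

83/140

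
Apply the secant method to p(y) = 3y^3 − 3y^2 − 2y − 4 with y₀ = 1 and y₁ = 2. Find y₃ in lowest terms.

p(1) = −6, p(2) = 4. y₂ = 2 − 4·(2 − 1)/(4 − (−6)) = 8/5.
p(2) = 4, p(8/5) = −324/125. y₃ = (8/5) − (−324/125)·((8/5) − 2)/((−324/125) − 4) = 181/103.

181/103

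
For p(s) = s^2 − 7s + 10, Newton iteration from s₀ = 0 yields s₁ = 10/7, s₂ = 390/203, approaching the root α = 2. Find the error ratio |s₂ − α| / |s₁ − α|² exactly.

7/29

s₁ − α = 10/7 − 2 = −4/7, so |s₁ − α| = 4/7.
s₂ − α = 390/203 − 2 = −16/203, so |s₂ − α| = 16/203.
|s₁ − α|² = 16/49.
Ratio = (16/203) / (16/49) = 7/29.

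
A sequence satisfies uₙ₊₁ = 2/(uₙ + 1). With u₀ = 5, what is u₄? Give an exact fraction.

10/9

u₁ = 2/(5 + 1) = 1/3.
u₂ = 2/(1/3 + 1) = 3/2.
u₃ = 2/(3/2 + 1) = 4/5.
u₄ = 2/(4/5 + 1) = 10/9.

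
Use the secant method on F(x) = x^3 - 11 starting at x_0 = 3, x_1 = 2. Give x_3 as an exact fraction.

3483/1561

F(3) = 16, F(2) = -3. x_2 = 2 - (-3)·(2 - 3)/((-3) - 16) = 41/19.
F(2) = -3, F(41/19) = -6528/6859. x_3 = (41/19) - (-6528/6859)·((41/19) - 2)/((-6528/6859) - (-3)) = 3483/1561.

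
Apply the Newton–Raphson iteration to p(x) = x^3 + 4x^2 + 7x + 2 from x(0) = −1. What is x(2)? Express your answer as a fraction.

−2/7

p'(x) = 3x^2 + 8x + 7.
p(−1) = −2, p'(−1) = 2, so x(1) = (−1) − (−2)/2 = 0.
p(0) = 2, p'(0) = 7, so x(2) = 0 − 2/7 = −2/7.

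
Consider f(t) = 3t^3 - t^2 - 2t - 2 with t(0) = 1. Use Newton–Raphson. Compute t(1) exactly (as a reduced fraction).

f'(t) = 9t^2 - 2t - 2.
f(1) = -2, f'(1) = 5, so t(1) = 1 - (-2)/5 = 7/5.

7/5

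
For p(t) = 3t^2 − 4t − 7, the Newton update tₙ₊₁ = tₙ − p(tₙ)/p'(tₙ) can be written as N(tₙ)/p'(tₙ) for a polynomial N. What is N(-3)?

34

p'(t) = 6t − 4.
N(t) = t·p'(t) − p(t) = t·(6t − 4) − (3t^2 − 4t − 7) = 3t^2 + 7.
N(-3) = 34.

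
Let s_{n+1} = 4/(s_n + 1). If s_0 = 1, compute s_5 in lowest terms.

76/47

s_1 = 4/(1 + 1) = 2.
s_2 = 4/(2 + 1) = 4/3.
s_3 = 4/(4/3 + 1) = 12/7.
s_4 = 4/(12/7 + 1) = 28/19.
s_5 = 4/(28/19 + 1) = 76/47.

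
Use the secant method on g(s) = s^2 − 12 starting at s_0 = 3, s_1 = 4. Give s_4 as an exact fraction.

724/209

g(3) = −3, g(4) = 4. s_2 = 4 − 4·(4 − 3)/(4 − (−3)) = 24/7.
g(4) = 4, g(24/7) = −12/49. s_3 = (24/7) − (−12/49)·((24/7) − 4)/((−12/49) − 4) = 45/13.
g(24/7) = −12/49, g(45/13) = −3/169. s_4 = (45/13) − (−3/169)·((45/13) − (24/7))/((−3/169) − (−12/49)) = 724/209.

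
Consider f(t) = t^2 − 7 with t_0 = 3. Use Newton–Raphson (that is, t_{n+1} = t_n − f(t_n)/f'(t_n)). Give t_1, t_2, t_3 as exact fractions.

t_1 = 8/3, t_2 = 127/48, t_3 = 32257/12192

f'(t) = 2t.
f(3) = 2, f'(3) = 6, so t_1 = 3 − 2/6 = 8/3.
f(8/3) = 1/9, f'(8/3) = 16/3, so t_2 = (8/3) − (1/9)/(16/3) = 127/48.
f(127/48) = 1/2304, f'(127/48) = 127/24, so t_3 = (127/48) − (1/2304)/(127/24) = 32257/12192.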